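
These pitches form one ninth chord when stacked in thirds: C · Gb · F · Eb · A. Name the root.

F

Stacking in thirds gives F – A – C – Eb – Gb, so F is the root — F dominant seventh flat nine.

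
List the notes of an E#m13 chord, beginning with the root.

E# – G# – B# – D# – F## – A# – C##

E#m13: minor thirteenth on E#.
root → E#
3rd (minor 3rd) → G#
5th (perfect 5th) → B#
7th (minor 7th) → D#
9th (major 9th) → F##
11th (perfect 11th) → A#
13th (major 13th) → C##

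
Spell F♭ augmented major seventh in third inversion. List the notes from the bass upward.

E-flat  F-flat  A-flat  C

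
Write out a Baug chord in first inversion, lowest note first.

Baug = B–D♯–F𝄪; first inversion → third (D♯) lowest.

D♯ – F𝄪 – B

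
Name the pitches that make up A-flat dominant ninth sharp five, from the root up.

A-flat – C – E – G-flat – B-flat

Root A-flat, quality dominant ninth sharp five:
- root: A-flat
- major 3rd: C
- augmented 5th: E
- minor 7th: G-flat
- major 9th: B-flat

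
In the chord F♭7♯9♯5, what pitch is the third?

A♭

F♭7♯9♯5 is built on F♭; its 3rd is a major 3rd above the root.
A third above F uses the letter A, and the major 3rd above F♭ is A♭.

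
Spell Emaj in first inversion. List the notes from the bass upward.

G♯  B  E

Emaj = E–G♯–B; first inversion → third (G♯) lowest.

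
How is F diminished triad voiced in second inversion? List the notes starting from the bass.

F diminished triad = F–A-flat–C-flat; second inversion → fifth (C-flat) lowest.

C-flat, F, A-flat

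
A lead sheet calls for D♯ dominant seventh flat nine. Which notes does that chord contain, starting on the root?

D# – F## – A# – C# – E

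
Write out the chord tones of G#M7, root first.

Root G#, quality major seventh:
Root: G#
Major 3rd (3rd): B#
Perfect 5th (5th): D#
Major 7th (7th): F##

G#, B#, D#, F##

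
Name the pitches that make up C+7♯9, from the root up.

C, E, G#, Bb, D#

C+7♯9 is a dominant seventh sharp nine sharp five built on C.
Root: C
Major 3rd (3rd): E
Augmented 5th (5th): G#
Minor 7th (7th): Bb
Augmented 9th (9th): D#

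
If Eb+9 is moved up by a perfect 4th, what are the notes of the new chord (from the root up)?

A♭ C E G♭ B♭

E♭ up a perfect 4th → A♭. New chord: A♭ dominant ninth sharp five.
A♭ — root
C — major 3rd
E — augmented 5th
G♭ — minor 7th
B♭ — major 9th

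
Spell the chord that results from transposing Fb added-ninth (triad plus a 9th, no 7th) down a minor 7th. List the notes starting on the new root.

F♭ down a minor 7th → G♭. New chord: G♭ added-ninth.
root → G♭
3rd (major 3rd) → B♭
5th (perfect 5th) → D♭
9th (major 9th) → A♭

G♭ – B♭ – D♭ – A♭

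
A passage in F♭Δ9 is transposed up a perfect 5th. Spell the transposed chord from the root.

A perfect 5th up from Fb is Cb, so the new chord is Cb major ninth.
root → Cb
3rd (major 3rd) → Eb
5th (perfect 5th) → Gb
7th (major 7th) → Bb
9th (major 9th) → Db

Cb, Eb, Gb, Bb, Db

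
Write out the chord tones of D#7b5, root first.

D# – F## – A – C#

D#7b5: dominant seventh flat five on D#.
D# — root
F## — major 3rd
A — diminished 5th
C# — minor 7th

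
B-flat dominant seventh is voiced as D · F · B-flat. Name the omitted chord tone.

The full B-flat dominant seventh chord is B-flat, D, F, A-flat.
Comparing with the voicing, the minor 7th (7th) — A-flat — is absent.

A-flat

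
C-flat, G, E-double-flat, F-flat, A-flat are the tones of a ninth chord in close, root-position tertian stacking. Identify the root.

F-flat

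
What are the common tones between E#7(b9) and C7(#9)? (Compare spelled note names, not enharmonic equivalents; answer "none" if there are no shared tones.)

D#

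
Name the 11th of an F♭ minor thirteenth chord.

B𝄫

Root of F♭ minor thirteenth = F♭. The 11th is a perfect 11th: F♭ up a perfect 11th → B𝄫.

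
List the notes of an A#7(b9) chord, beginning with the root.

Root A#, quality dominant seventh flat nine:
A# — root
C## — major 3rd
E# — perfect 5th
G# — minor 7th
B — minor 9th

A# C## E# G# B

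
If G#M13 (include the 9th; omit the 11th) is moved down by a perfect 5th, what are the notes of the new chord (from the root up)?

C♯, E♯, G♯, B♯, D♯, A♯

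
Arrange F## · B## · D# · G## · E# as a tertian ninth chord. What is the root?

E#

Arranged so that each adjacent pair is a third by letter name: E# – G## – B## – D# – F##.
The bottom of that stack, E#, is the root (this is E# dominant ninth sharp five).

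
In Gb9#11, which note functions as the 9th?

Gb9#11 is built on Gb; its 9th is a major 9th above the root.
A second above G uses the letter A, and the major 9th above Gb is Ab.

Ab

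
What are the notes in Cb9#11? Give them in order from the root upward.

Cb9#11 is a dominant ninth sharp eleven built on C♭.
C♭ — root
E♭ — major 3rd
G♭ — perfect 5th
B𝄫 — minor 7th
D♭ — major 9th
F — augmented 11th

C♭, E♭, G♭, B𝄫, D♭, F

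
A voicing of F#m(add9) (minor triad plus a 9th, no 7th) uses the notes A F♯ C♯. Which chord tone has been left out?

F#m(add9) = F♯, A, C♯, G♯. The voicing lacks the 9th (major 9th), G♯.

G♯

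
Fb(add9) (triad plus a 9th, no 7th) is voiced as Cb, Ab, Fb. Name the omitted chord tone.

Fb(add9) = Fb, Ab, Cb, Gb. The voicing lacks the 9th (major 9th), Gb.

Gb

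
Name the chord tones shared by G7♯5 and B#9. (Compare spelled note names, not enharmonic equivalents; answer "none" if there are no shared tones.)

none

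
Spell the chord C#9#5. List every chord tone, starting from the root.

Root C♯, quality dominant ninth sharp five:
Root: C♯
Major 3rd (3rd): E♯
Augmented 5th (5th): G𝄪
Minor 7th (7th): B
Major 9th (9th): D♯

C♯  E♯  G𝄪  B  D♯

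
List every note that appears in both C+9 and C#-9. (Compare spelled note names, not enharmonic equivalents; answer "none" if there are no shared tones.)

C+9: C E G♯ B♭ D
C#-9: C♯ E G♯ B D♯
Common to both → E, G♯.

E  G♯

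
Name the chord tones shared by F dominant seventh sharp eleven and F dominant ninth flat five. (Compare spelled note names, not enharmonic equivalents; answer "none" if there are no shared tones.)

F, A, E-flat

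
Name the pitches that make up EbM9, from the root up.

Eb  G  Bb  D  F

EbM9 is a major ninth built on Eb.
Root: Eb
Major 3rd (3rd): G
Perfect 5th (5th): Bb
Major 7th (7th): D
Major 9th (9th): F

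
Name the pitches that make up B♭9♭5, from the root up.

Bb, D, Fb, Ab, C

Root Bb, quality dominant ninth flat five:
root → Bb
3rd (major 3rd) → D
5th (diminished 5th) → Fb
7th (minor 7th) → Ab
9th (major 9th) → C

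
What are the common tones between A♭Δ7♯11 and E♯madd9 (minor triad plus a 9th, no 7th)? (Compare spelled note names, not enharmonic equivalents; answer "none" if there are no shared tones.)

none

A♭Δ7♯11 = Ab, C, Eb, G, D.
E♯madd9 = E#, G#, B#, F##.
Shared: none.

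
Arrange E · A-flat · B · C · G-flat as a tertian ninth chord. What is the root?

A-flat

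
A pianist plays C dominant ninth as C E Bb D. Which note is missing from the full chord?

C dominant ninth = C, E, G, Bb, D. The voicing lacks the 5th (perfect 5th), G.

G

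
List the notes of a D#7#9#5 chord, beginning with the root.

D♯, F𝄪, A𝄪, C♯, E𝄪

D#7#9#5: dominant seventh sharp nine sharp five on D♯.
root → D♯
3rd (major 3rd) → F𝄪
5th (augmented 5th) → A𝄪
7th (minor 7th) → C♯
9th (augmented 9th) → E𝄪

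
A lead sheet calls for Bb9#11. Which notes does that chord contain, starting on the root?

Bb, D, F, Ab, C, E

Bb9#11: dominant ninth sharp eleven on Bb.
Root: Bb
Major 3rd (3rd): D
Perfect 5th (5th): F
Minor 7th (7th): Ab
Major 9th (9th): C
Augmented 11th (11th): E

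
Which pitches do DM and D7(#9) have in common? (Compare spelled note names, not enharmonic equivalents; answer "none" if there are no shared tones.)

D, F#, A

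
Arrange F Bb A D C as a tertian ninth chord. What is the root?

Arranged so that each adjacent pair is a third by letter name: Bb – D – F – A – C.
The bottom of that stack, Bb, is the root (this is Bb major ninth).

Bb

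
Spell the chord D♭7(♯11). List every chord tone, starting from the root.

D♭  F  A♭  C♭  G

Root D♭, quality dominant seventh sharp eleven:
root → D♭
3rd (major 3rd) → F
5th (perfect 5th) → A♭
7th (minor 7th) → C♭
11th (augmented 11th) → G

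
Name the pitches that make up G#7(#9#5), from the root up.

Root G#, quality dominant seventh sharp nine sharp five:
G# — root
B# — major 3rd
D## — augmented 5th
F# — minor 7th
A## — augmented 9th

G#  B#  D##  F#  A##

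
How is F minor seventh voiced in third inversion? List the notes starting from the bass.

In root position, F minor seventh is F–Ab–C–Eb.
Third inversion puts the seventh (Eb) in the bass.

Eb – F – Ab – C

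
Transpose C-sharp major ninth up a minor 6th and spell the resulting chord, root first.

Transposed root: C# → A (minor 6th up). So we spell A major ninth:
Root: A
Major 3rd (3rd): C#
Perfect 5th (5th): E
Major 7th (7th): G#
Major 9th (9th): B

A, C#, E, G#, B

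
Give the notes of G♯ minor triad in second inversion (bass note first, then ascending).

In root position, G♯ minor triad is G-sharp–B–D-sharp.
Second inversion puts the fifth (D-sharp) in the bass.

D-sharp  G-sharp  B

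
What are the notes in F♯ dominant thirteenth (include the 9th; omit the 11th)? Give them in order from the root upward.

F-sharp, A-sharp, C-sharp, E, G-sharp, D-sharp

F♯ dominant thirteenth: dominant thirteenth on F-sharp.
root → F-sharp
3rd (major 3rd) → A-sharp
5th (perfect 5th) → C-sharp
7th (minor 7th) → E
9th (major 9th) → G-sharp
13th (major 13th) → D-sharp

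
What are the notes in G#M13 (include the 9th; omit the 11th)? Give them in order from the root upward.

G#M13: major thirteenth on G#.
root → G#
3rd (major 3rd) → B#
5th (perfect 5th) → D#
7th (major 7th) → F##
9th (major 9th) → A#
13th (major 13th) → E#

G#, B#, D#, F##, A#, E#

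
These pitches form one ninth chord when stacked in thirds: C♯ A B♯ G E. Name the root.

Arranged so that each adjacent pair is a third by letter name: A – C♯ – E – G – B♯.
The bottom of that stack, A, is the root (this is A dominant seventh sharp nine).

A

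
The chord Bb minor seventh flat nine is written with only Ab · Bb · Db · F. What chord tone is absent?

The full Bb minor seventh flat nine chord is Bb, Db, F, Ab, Cb.
Comparing with the voicing, the minor 9th (9th) — Cb — is absent.

Cb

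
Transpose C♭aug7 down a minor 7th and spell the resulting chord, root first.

Transposed root: C♭ → D♭ (minor 7th down). So we spell D♭ augmented seventh:
Root: D♭
Major 3rd (3rd): F
Augmented 5th (5th): A
Minor 7th (7th): C♭

D♭, F, A, C♭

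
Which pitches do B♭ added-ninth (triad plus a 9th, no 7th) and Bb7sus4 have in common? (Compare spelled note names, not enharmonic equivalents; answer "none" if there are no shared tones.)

B♭ added-ninth = Bb, D, F, C.
Bb7sus4 = Bb, Eb, F, Ab.
Shared: Bb, F.

Bb F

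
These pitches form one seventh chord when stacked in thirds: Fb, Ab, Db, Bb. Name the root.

Bb

Stacking in thirds gives Bb – Db – Fb – Ab, so Bb is the root — Bb half-diminished seventh.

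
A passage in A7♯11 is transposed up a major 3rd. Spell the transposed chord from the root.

C#, E#, G#, B, F##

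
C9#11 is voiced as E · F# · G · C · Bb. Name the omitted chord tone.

D

The full C9#11 chord is C, E, G, Bb, D, F#.
Comparing with the voicing, the major 9th (9th) — D — is absent.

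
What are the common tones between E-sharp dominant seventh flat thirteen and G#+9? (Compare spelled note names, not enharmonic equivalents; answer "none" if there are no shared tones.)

B#

E-sharp dominant seventh flat thirteen: E# G## B# D# C#
G#+9: G# B# D## F# A#
Common to both → B#.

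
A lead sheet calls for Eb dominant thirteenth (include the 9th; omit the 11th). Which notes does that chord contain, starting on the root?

E-flat, G, B-flat, D-flat, F, C

Eb dominant thirteenth: dominant thirteenth on E-flat.
Root: E-flat
Major 3rd (3rd): G
Perfect 5th (5th): B-flat
Minor 7th (7th): D-flat
Major 9th (9th): F
Major 13th (13th): C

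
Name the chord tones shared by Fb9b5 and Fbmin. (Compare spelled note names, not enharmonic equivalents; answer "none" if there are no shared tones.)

Fb

Fb9b5 = Fb, Ab, Cbb, Ebb, Gb.
Fbmin = Fb, Abb, Cb.
Shared: Fb.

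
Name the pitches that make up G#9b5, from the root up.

G#9b5: dominant ninth flat five on G#.
root → G#
3rd (major 3rd) → B#
5th (diminished 5th) → D
7th (minor 7th) → F#
9th (major 9th) → A#

G# B# D F# A#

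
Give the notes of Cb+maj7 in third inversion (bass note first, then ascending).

Cb+maj7 = Cb–Eb–G–Bb; third inversion → seventh (Bb) lowest.

Bb  Cb  Eb  G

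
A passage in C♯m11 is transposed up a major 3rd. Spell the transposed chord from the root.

E# – G# – B# – D# – F## – A#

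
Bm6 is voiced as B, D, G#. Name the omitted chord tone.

F#

The full Bm6 chord is B, D, F#, G#.
Comparing with the voicing, the perfect 5th (5th) — F# — is absent.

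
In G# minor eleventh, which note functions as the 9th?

A♯

Root of G# minor eleventh = G♯. The 9th is a major 9th: G♯ up a major 9th → A♯.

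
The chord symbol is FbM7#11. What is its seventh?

Eb

FbM7#11 is built on Fb; its 7th is a major 7th above the root.
A seventh above F uses the letter E, and the major 7th above Fb is Eb.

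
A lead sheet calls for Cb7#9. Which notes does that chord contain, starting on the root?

Cb, Eb, Gb, Bbb, D

Root Cb, quality dominant seventh sharp nine:
Root: Cb
Major 3rd (3rd): Eb
Perfect 5th (5th): Gb
Minor 7th (7th): Bbb
Augmented 9th (9th): D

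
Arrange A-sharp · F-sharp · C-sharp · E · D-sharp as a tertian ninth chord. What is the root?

Arranged so that each adjacent pair is a third by letter name: D-sharp – F-sharp – A-sharp – C-sharp – E.
The bottom of that stack, D-sharp, is the root (this is D-sharp minor seventh flat nine).

D-sharp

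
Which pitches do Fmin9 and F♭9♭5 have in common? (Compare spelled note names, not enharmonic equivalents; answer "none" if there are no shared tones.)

Ab

Fmin9: F Ab C Eb G
F♭9♭5: Fb Ab Cbb Ebb Gb
Common to both → Ab.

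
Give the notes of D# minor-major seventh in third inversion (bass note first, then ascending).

D# minor-major seventh = D♯–F♯–A♯–C𝄪; third inversion → seventh (C𝄪) lowest.

C𝄪 D♯ F♯ A♯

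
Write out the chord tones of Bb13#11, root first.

Bb13#11: dominant thirteenth sharp eleven on Bb.
- root: Bb
- major 3rd: D
- perfect 5th: F
- minor 7th: Ab
- major 9th: C
- augmented 11th: E
- major 13th: G

Bb – D – F – Ab – C – E – G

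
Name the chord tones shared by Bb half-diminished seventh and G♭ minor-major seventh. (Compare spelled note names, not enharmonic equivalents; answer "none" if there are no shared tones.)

Bb half-diminished seventh: B-flat D-flat F-flat A-flat
G♭ minor-major seventh: G-flat B-double-flat D-flat F
Common to both → D-flat.

D-flat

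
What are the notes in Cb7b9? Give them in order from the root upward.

Cb  Eb  Gb  Bbb  Dbb

Cb7b9: dominant seventh flat nine on Cb.
Cb — root
Eb — major 3rd
Gb — perfect 5th
Bbb — minor 7th
Dbb — minor 9th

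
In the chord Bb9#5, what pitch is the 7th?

Ab

Bb9#5 is built on Bb; its 7th is a minor 7th above the root.
A seventh above B uses the letter A, and the minor 7th above Bb is Ab.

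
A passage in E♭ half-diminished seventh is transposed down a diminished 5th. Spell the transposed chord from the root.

Transposed root: E-flat → A (diminished 5th down). So we spell A half-diminished seventh:
Root: A
Minor 3rd (3rd): C
Diminished 5th (5th): E-flat
Minor 7th (7th): G

A, C, E-flat, G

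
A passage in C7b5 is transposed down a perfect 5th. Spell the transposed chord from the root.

A perfect 5th down from C is F, so the new chord is F dominant seventh flat five.
- root: F
- major 3rd: A
- diminished 5th: Cb
- minor 7th: Eb

F, A, Cb, Eb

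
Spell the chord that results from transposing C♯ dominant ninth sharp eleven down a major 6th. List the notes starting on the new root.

E, G-sharp, B, D, F-sharp, A-sharp

A major 6th down from C-sharp is E, so the new chord is E dominant ninth sharp eleven.
Root: E
Major 3rd (3rd): G-sharp
Perfect 5th (5th): B
Minor 7th (7th): D
Major 9th (9th): F-sharp
Augmented 11th (11th): A-sharp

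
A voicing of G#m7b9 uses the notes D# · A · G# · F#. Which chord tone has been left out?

B

The full G#m7b9 chord is G#, B, D#, F#, A.
Comparing with the voicing, the minor 3rd (3rd) — B — is absent.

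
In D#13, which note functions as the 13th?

D#13 is built on D#; its 13th is a major 13th above the root.
A sixth above D uses the letter B, and the major 13th above D# is B#.

B#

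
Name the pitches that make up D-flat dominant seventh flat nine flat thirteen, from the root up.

Db, F, Ab, Cb, Ebb, Bbb

Root Db, quality dominant seventh flat nine flat thirteen:
Root: Db
Major 3rd (3rd): F
Perfect 5th (5th): Ab
Minor 7th (7th): Cb
Minor 9th (9th): Ebb
Minor 13th (13th): Bbb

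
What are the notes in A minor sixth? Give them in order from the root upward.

Root A, quality minor sixth:
Root: A
Minor 3rd (3rd): C
Perfect 5th (5th): E
Major 6th (6th): F♯

A – C – E – F♯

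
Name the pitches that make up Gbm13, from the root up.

G♭ B𝄫 D♭ F♭ A♭ C♭ E♭

Root G♭, quality minor thirteenth:
root → G♭
3rd (minor 3rd) → B𝄫
5th (perfect 5th) → D♭
7th (minor 7th) → F♭
9th (major 9th) → A♭
11th (perfect 11th) → C♭
13th (major 13th) → E♭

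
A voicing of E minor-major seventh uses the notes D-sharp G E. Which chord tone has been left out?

B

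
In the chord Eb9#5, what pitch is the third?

Eb9#5 is built on Eb; its 3rd is a major 3rd above the root.
A third above E uses the letter G, and the major 3rd above Eb is G.

G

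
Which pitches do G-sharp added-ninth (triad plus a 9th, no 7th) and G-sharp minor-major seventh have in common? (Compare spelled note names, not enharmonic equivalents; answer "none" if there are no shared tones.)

G-sharp added-ninth: G-sharp B-sharp D-sharp A-sharp
G-sharp minor-major seventh: G-sharp B D-sharp F-double-sharp
Common to both → G-sharp, D-sharp.

G-sharp  D-sharp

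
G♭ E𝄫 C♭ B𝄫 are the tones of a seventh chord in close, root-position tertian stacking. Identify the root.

C♭

Arranged so that each adjacent pair is a third by letter name: C♭ – E𝄫 – G♭ – B𝄫.
The bottom of that stack, C♭, is the root (this is C♭ minor seventh).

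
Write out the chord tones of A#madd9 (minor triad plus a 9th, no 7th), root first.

A#, C#, E#, B#

A#madd9 is a minor added-ninth built on A#.
Root: A#
Minor 3rd (3rd): C#
Perfect 5th (5th): E#
Major 9th (9th): B#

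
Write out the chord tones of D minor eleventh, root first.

D minor eleventh: minor eleventh on D.
root → D
3rd (minor 3rd) → F
5th (perfect 5th) → A
7th (minor 7th) → C
9th (major 9th) → E
11th (perfect 11th) → G

D F A C E G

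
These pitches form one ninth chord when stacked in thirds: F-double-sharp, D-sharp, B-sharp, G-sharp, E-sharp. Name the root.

Arranged so that each adjacent pair is a third by letter name: E-sharp – G-sharp – B-sharp – D-sharp – F-double-sharp.
The bottom of that stack, E-sharp, is the root (this is E-sharp minor ninth).

E-sharp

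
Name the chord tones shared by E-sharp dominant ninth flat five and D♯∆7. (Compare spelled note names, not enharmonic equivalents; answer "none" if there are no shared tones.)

E-sharp dominant ninth flat five: E# G## B D# F##
D♯∆7: D# F## A# C##
Common to both → D#, F##.

D#  F##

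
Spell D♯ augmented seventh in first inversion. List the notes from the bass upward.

F## – A## – C# – D#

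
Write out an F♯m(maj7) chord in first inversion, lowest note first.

A C# E# F#

F♯m(maj7) = F#–A–C#–E#; first inversion → third (A) lowest.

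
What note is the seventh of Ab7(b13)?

Gb

Root of Ab7(b13) = Ab. The 7th is a minor 7th: Ab up a minor 7th → Gb.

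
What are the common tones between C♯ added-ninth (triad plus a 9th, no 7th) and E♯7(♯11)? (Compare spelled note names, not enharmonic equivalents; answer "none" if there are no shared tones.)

C♯ added-ninth: C# E# G# D#
E♯7(♯11): E# G## B# D# A##
Common to both → E#, D#.

E# – D#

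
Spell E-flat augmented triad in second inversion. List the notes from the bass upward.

B, Eb, G

E-flat augmented triad = Eb–G–B; second inversion → fifth (B) lowest.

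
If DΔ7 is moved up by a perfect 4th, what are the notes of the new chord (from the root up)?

G, B, D, F#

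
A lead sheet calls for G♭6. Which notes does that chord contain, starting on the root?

Gb  Bb  Db  Eb

G♭6 is a major sixth built on Gb.
Gb — root
Bb — major 3rd
Db — perfect 5th
Eb — major 6th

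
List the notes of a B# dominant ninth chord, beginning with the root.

B#, D##, F##, A#, C##

B# dominant ninth is a dominant ninth built on B#.
Root: B#
Major 3rd (3rd): D##
Perfect 5th (5th): F##
Minor 7th (7th): A#
Major 9th (9th): C##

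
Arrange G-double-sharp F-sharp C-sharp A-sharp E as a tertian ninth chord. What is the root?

F-sharp

Arranged so that each adjacent pair is a third by letter name: F-sharp – A-sharp – C-sharp – E – G-double-sharp.
The bottom of that stack, F-sharp, is the root (this is F-sharp dominant seventh sharp nine).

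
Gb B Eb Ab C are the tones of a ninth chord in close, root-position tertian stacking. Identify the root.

Stacking in thirds gives Ab – C – Eb – Gb – B, so Ab is the root — Ab dominant seventh sharp nine.

Ab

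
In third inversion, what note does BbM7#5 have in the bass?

A

BbM7#5 in root position is Bb–D–F#–A.
Third inversion places the seventh in the bass, which is A.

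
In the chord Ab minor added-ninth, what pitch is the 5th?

E-flat

Ab minor added-ninth is built on A-flat; its 5th is a perfect 5th above the root.
A fifth above A uses the letter E, and the perfect 5th above A-flat is E-flat.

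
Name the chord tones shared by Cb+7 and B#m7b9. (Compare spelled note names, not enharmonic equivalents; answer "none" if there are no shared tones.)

Cb+7 = Cb, Eb, G, Bbb.
B#m7b9 = B#, D#, F##, A#, C#.
Shared: none.

none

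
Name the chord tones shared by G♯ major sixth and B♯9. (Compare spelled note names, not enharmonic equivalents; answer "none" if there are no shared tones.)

G♯ major sixth = G#, B#, D#, E#.
B♯9 = B#, D##, F##, A#, C##.
Shared: B#.

B#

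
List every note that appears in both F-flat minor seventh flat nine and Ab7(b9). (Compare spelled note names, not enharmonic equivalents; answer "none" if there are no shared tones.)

none

F-flat minor seventh flat nine = Fb, Abb, Cb, Ebb, Gbb.
Ab7(b9) = Ab, C, Eb, Gb, Bbb.
Shared: none.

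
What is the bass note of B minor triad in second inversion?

F-sharp

B minor triad in root position is B–D–F-sharp.
Second inversion places the fifth in the bass, which is F-sharp.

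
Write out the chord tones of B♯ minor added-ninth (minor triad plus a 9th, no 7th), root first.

B-sharp – D-sharp – F-double-sharp – C-double-sharp

B♯ minor added-ninth: minor added-ninth on B-sharp.
Root: B-sharp
Minor 3rd (3rd): D-sharp
Perfect 5th (5th): F-double-sharp
Major 9th (9th): C-double-sharp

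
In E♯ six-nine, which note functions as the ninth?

Root of E♯ six-nine = E-sharp. The 9th is a major 9th: E-sharp up a major 9th → F-double-sharp.

F-double-sharp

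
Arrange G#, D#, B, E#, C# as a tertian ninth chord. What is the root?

Stacking in thirds gives C# – E# – G# – B – D#, so C# is the root — C# dominant ninth.

C#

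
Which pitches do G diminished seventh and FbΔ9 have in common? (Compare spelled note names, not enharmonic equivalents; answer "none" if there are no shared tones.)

G diminished seventh = G, Bb, Db, Fb.
FbΔ9 = Fb, Ab, Cb, Eb, Gb.
Shared: Fb.

Fb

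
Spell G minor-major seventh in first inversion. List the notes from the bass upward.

Bb, D, F#, G

In root position, G minor-major seventh is G–Bb–D–F#.
First inversion puts the third (Bb) in the bass.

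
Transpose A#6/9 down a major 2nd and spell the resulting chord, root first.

G#, B#, D#, E#, A#

A# down a major 2nd → G#. New chord: G# six-nine.
G# — root
B# — major 3rd
D# — perfect 5th
E# — major 6th
A# — major 9th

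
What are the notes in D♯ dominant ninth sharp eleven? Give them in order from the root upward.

D#  F##  A#  C#  E#  G##

D♯ dominant ninth sharp eleven: dominant ninth sharp eleven on D#.
Root: D#
Major 3rd (3rd): F##
Perfect 5th (5th): A#
Minor 7th (7th): C#
Major 9th (9th): E#
Augmented 11th (11th): G##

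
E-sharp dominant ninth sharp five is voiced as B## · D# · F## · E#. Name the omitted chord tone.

The full E-sharp dominant ninth sharp five chord is E#, G##, B##, D#, F##.
Comparing with the voicing, the major 3rd (3rd) — G## — is absent.

G##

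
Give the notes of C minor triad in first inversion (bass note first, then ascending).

C minor triad = C–Eb–G; first inversion → third (Eb) lowest.

Eb, G, C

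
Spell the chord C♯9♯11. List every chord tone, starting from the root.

C#  E#  G#  B  D#  F##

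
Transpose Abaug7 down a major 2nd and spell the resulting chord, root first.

Gb, Bb, D, Fb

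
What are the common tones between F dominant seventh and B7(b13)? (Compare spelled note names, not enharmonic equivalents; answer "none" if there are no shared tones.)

F dominant seventh = F, A, C, Eb.
B7(b13) = B, D#, F#, A, G.
Shared: A.

A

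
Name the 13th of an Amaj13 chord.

Amaj13 is built on A; its 13th is a major 13th above the root.
A sixth above A uses the letter F, and the major 13th above A is F#.

F#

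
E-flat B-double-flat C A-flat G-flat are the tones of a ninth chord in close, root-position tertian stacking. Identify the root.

Stacking in thirds gives A-flat – C – E-flat – G-flat – B-double-flat, so A-flat is the root — A-flat dominant seventh flat nine.

A-flat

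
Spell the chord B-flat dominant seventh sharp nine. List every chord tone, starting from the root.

B-flat dominant seventh sharp nine is a dominant seventh sharp nine built on B♭.
B♭ — root
D — major 3rd
F — perfect 5th
A♭ — minor 7th
C♯ — augmented 9th

B♭, D, F, A♭, C♯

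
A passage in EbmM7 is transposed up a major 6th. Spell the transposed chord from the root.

C – Eb – G – B

Transposed root: Eb → C (major 6th up). So we spell C minor-major seventh:
- root: C
- minor 3rd: Eb
- perfect 5th: G
- major 7th: B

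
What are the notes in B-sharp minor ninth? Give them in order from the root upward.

B# D# F## A# C##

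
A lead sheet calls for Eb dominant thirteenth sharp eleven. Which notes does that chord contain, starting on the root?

E-flat – G – B-flat – D-flat – F – A – C

Eb dominant thirteenth sharp eleven is a dominant thirteenth sharp eleven built on E-flat.
- root: E-flat
- major 3rd: G
- perfect 5th: B-flat
- minor 7th: D-flat
- major 9th: F
- augmented 11th: A
- major 13th: C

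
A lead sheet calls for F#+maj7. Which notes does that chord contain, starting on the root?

F#, A#, C##, E#

Root F#, quality augmented major seventh:
root → F#
3rd (major 3rd) → A#
5th (augmented 5th) → C##
7th (major 7th) → E#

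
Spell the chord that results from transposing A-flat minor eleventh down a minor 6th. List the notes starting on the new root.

A minor 6th down from Ab is C, so the new chord is C minor eleventh.
root → C
3rd (minor 3rd) → Eb
5th (perfect 5th) → G
7th (minor 7th) → Bb
9th (major 9th) → D
11th (perfect 11th) → F

C, Eb, G, Bb, D, F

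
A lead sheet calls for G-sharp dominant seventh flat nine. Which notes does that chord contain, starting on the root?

Root G#, quality dominant seventh flat nine:
- root: G#
- major 3rd: B#
- perfect 5th: D#
- minor 7th: F#
- minor 9th: A

G# – B# – D# – F# – A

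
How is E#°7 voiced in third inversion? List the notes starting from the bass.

D E♯ G♯ B

E#°7 = E♯–G♯–B–D; third inversion → seventh (D) lowest.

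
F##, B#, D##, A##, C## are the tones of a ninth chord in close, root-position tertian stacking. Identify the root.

Stacking in thirds gives B# – D## – F## – A## – C##, so B# is the root — B# major ninth.

B#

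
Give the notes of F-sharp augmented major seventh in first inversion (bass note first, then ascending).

A-sharp – C-double-sharp – E-sharp – F-sharp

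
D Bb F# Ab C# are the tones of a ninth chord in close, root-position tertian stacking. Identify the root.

Bb

Arranged so that each adjacent pair is a third by letter name: Bb – D – F# – Ab – C#.
The bottom of that stack, Bb, is the root (this is Bb dominant seventh sharp nine sharp five).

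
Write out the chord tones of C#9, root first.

C#, E#, G#, B, D#

C#9: dominant ninth on C#.
root → C#
3rd (major 3rd) → E#
5th (perfect 5th) → G#
7th (minor 7th) → B
9th (major 9th) → D#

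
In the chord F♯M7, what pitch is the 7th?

E#

Root of F♯M7 = F#. The 7th is a major 7th: F# up a major 7th → E#.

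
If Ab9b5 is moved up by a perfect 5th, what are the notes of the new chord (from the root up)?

Ab up a perfect 5th → Eb. New chord: Eb dominant ninth flat five.
Eb — root
G — major 3rd
Bbb — diminished 5th
Db — minor 7th
F — major 9th

Eb – G – Bbb – Db – F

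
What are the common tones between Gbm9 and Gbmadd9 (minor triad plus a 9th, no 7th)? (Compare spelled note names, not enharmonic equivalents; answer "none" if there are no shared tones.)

Gb Bbb Db Ab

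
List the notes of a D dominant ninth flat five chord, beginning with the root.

D  F-sharp  A-flat  C  E

D dominant ninth flat five: dominant ninth flat five on D.
root → D
3rd (major 3rd) → F-sharp
5th (diminished 5th) → A-flat
7th (minor 7th) → C
9th (major 9th) → E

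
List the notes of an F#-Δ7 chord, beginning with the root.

F#-Δ7 is a minor-major seventh built on F#.
- root: F#
- minor 3rd: A
- perfect 5th: C#
- major 7th: E#

F#  A  C#  E#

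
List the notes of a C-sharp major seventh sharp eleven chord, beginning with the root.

C-sharp major seventh sharp eleven: major seventh sharp eleven on C♯.
C♯ — root
E♯ — major 3rd
G♯ — perfect 5th
B♯ — major 7th
F𝄪 — augmented 11th

C♯  E♯  G♯  B♯  F𝄪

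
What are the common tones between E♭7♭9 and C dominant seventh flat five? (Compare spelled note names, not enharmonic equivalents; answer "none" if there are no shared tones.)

E♭7♭9: Eb G Bb Db Fb
C dominant seventh flat five: C E Gb Bb
Common to both → Bb.

Bb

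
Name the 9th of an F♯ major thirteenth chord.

F♯ major thirteenth is built on F#; its 9th is a major 9th above the root.
A second above F uses the letter G, and the major 9th above F# is G#.

G#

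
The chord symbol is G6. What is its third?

G6 is built on G; its 3rd is a major 3rd above the root.
A third above G uses the letter B, and the major 3rd above G is B.

B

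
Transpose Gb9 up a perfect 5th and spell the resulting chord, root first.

D♭, F, A♭, C♭, E♭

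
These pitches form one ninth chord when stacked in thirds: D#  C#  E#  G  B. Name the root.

Arranged so that each adjacent pair is a third by letter name: C# – E# – G – B – D#.
The bottom of that stack, C#, is the root (this is C# dominant ninth flat five).

C#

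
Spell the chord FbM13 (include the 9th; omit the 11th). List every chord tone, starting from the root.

Fb, Ab, Cb, Eb, Gb, Db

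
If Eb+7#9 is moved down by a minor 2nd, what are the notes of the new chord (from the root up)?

D  F♯  A♯  C  E♯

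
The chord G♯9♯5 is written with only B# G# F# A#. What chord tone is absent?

D##

The full G♯9♯5 chord is G#, B#, D##, F#, A#.
Comparing with the voicing, the augmented 5th (5th) — D## — is absent.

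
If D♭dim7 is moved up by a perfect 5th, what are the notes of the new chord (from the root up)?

Ab  Cb  Ebb  Gbb

A perfect 5th up from Db is Ab, so the new chord is Ab diminished seventh.
Ab — root
Cb — minor 3rd
Ebb — diminished 5th
Gbb — diminished 7th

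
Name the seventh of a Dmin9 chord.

Dmin9 is built on D; its 7th is a minor 7th above the root.
A seventh above D uses the letter C, and the minor 7th above D is C.

C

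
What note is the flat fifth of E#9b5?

B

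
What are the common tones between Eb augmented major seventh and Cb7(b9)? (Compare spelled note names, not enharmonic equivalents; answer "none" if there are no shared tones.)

Eb

Eb augmented major seventh: Eb G B D
Cb7(b9): Cb Eb Gb Bbb Dbb
Common to both → Eb.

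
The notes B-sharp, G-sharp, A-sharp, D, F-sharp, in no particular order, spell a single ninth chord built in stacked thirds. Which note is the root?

G-sharp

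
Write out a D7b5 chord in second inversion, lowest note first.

Ab, C, D, F#

In root position, D7b5 is D–F#–Ab–C.
Second inversion puts the fifth (Ab) in the bass.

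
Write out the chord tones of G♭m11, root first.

Gb – Bbb – Db – Fb – Ab – Cb

G♭m11 is a minor eleventh built on Gb.
Gb — root
Bbb — minor 3rd
Db — perfect 5th
Fb — minor 7th
Ab — major 9th
Cb — perfect 11th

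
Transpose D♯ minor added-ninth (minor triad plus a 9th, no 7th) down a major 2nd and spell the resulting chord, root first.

C# – E – G# – D#

D# down a major 2nd → C#. New chord: C# minor added-ninth.
C# — root
E — minor 3rd
G# — perfect 5th
D# — major 9th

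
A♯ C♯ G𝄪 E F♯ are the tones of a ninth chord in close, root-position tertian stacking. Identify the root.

F♯

Arranged so that each adjacent pair is a third by letter name: F♯ – A♯ – C♯ – E – G𝄪.
The bottom of that stack, F♯, is the root (this is F♯ dominant seventh sharp nine).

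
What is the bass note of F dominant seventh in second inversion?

C

F dominant seventh in root position is F–A–C–Eb.
Second inversion places the fifth in the bass, which is C.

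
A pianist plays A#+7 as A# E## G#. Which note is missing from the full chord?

A#+7 = A#, C##, E##, G#. The voicing lacks the 3rd (major 3rd), C##.

C##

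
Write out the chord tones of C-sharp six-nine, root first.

C#  E#  G#  A#  D#

Root C#, quality six-nine:
C# — root
E# — major 3rd
G# — perfect 5th
A# — major 6th
D# — major 9th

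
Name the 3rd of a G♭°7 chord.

Bbb

G♭°7 is built on Gb; its 3rd is a minor 3rd above the root.
A third above G uses the letter B, and the minor 3rd above Gb is Bbb.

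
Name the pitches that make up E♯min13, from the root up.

E♯, G♯, B♯, D♯, F𝄪, A♯, C𝄪

E♯min13: minor thirteenth on E♯.
- root: E♯
- minor 3rd: G♯
- perfect 5th: B♯
- minor 7th: D♯
- major 9th: F𝄪
- perfect 11th: A♯
- major 13th: C𝄪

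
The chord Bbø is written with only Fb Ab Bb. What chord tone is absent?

Bbø = Bb, Db, Fb, Ab. The voicing lacks the 3rd (minor 3rd), Db.

Db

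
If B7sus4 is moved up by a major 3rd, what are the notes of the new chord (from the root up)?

D# G# A# C#

A major 3rd up from B is D#, so the new chord is D# dominant seventh suspended fourth.
- root: D#
- perfect 4th: G#
- perfect 5th: A#
- minor 7th: C#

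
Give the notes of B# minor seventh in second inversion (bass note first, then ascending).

F-double-sharp, A-sharp, B-sharp, D-sharp

B# minor seventh = B-sharp–D-sharp–F-double-sharp–A-sharp; second inversion → fifth (F-double-sharp) lowest.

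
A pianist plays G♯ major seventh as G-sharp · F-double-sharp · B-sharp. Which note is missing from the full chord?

D-sharp

G♯ major seventh = G-sharp, B-sharp, D-sharp, F-double-sharp. The voicing lacks the 5th (perfect 5th), D-sharp.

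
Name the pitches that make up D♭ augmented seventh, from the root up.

D♭ augmented seventh: augmented seventh on D-flat.
root → D-flat
3rd (major 3rd) → F
5th (augmented 5th) → A
7th (minor 7th) → C-flat

D-flat – F – A – C-flat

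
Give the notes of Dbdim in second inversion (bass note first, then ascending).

In root position, Dbdim is Db–Fb–Abb.
Second inversion puts the fifth (Abb) in the bass.

Abb Db Fb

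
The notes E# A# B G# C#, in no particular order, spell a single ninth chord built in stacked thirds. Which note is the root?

Stacking in thirds gives A# – C# – E# – G# – B, so A# is the root — A# minor seventh flat nine.

A#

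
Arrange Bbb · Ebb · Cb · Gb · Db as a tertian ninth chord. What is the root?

Arranged so that each adjacent pair is a third by letter name: Cb – Ebb – Gb – Bbb – Db.
The bottom of that stack, Cb, is the root (this is Cb minor ninth).

Cb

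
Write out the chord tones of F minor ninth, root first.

F, Ab, C, Eb, G

F minor ninth is a minor ninth built on F.
Root: F
Minor 3rd (3rd): Ab
Perfect 5th (5th): C
Minor 7th (7th): Eb
Major 9th (9th): G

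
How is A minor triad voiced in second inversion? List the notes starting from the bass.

A minor triad = A–C–E; second inversion → fifth (E) lowest.

E – A – C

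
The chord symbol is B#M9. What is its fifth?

F##

B#M9 is built on B#; its 5th is a perfect 5th above the root.
A fifth above B uses the letter F, and the perfect 5th above B# is F##.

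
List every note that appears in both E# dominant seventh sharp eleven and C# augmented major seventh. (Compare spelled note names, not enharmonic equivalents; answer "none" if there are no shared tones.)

E# G## B#

E# dominant seventh sharp eleven = E#, G##, B#, D#, A##.
C# augmented major seventh = C#, E#, G##, B#.
Shared: E#, G##, B#.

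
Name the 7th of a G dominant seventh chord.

G dominant seventh is built on G; its 7th is a minor 7th above the root.
A seventh above G uses the letter F, and the minor 7th above G is F.

F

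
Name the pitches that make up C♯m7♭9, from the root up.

C♯m7♭9 is a minor seventh flat nine built on C#.
Root: C#
Minor 3rd (3rd): E
Perfect 5th (5th): G#
Minor 7th (7th): B
Minor 9th (9th): D

C#  E  G#  B  D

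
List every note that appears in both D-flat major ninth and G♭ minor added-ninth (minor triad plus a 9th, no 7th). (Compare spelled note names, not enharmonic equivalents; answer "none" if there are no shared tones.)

D-flat major ninth: D-flat F A-flat C E-flat
G♭ minor added-ninth: G-flat B-double-flat D-flat A-flat
Common to both → D-flat, A-flat.

D-flat A-flat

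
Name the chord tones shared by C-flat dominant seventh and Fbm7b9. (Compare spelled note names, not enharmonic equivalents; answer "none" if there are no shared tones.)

C♭

C-flat dominant seventh = C♭, E♭, G♭, B𝄫.
Fbm7b9 = F♭, A𝄫, C♭, E𝄫, G𝄫.
Shared: C♭.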